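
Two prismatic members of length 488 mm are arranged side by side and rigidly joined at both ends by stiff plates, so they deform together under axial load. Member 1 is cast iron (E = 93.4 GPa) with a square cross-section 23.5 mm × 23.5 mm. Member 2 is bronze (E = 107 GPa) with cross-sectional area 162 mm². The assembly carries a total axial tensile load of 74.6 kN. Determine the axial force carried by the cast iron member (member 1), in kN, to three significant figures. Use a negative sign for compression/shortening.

55.8 kN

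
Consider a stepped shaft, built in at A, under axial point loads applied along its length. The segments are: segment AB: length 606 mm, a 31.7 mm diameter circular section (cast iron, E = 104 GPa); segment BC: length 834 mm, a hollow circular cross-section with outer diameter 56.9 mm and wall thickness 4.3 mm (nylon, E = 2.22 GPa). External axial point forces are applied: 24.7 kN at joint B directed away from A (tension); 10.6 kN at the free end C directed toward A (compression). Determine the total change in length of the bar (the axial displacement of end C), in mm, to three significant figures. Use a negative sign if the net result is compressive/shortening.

Internal axial forces (sectioning from the free end, tension +): N_BC = -10.6 kN, N_AB = 14.1 kN.
A_AB = 789.2 mm².
A_BC = 710.6 mm².
δ_AB = 14100·606/(789.2·104000) = 0.1041 mm
δ_BC = -10600·834/(710.6·2220) = -5.604 mm
δ = Σδ_i = -5.5 mm.

-5.50 mm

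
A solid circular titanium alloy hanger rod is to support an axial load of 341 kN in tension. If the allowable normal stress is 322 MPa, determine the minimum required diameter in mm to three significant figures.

36.7 mm

Required area A ≥ P/σ_allow = 341000/322 = 1059 mm².
For a solid circular section, d ≥ √(4A/π) = 36.72 mm.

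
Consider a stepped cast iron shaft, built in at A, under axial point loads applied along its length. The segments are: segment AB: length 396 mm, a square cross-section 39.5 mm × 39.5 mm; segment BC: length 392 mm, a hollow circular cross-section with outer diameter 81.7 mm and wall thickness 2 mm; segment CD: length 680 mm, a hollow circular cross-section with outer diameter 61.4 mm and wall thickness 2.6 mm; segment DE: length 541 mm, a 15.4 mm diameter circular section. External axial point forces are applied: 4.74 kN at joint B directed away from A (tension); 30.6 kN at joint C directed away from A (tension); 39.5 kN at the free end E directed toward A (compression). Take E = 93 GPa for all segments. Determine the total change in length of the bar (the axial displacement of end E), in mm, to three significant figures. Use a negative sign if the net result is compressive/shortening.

Internal axial forces (sectioning from the free end, tension +): N_DE = -39.5 kN, N_CD = -39.5 kN, N_BC = -8.9 kN, N_AB = -4.16 kN.
A_AB = 1560 mm².
A_BC = 500.8 mm².
A_CD = 480.3 mm².
A_DE = 186.3 mm².
δ_AB = -4160·396/(1560·93000) = -0.01135 mm
δ_BC = -8900·392/(500.8·93000) = -0.07491 mm
δ_CD = -39500·680/(480.3·93000) = -0.6013 mm
δ_DE = -39500·541/(186.3·93000) = -1.234 mm
δ = Σδ_i = -1.921 mm.

-1.92 mm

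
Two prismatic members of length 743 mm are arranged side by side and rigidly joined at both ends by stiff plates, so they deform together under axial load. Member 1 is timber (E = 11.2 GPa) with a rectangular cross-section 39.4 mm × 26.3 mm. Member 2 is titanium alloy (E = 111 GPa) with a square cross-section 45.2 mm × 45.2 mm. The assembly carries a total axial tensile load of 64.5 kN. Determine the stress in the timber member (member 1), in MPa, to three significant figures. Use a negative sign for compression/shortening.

A_1 = 1036 mm².
A_2 = 2043 mm².
Equal strain + equilibrium ⇒ each member carries load in proportion to AE: A₁E₁ = 11610000 N, A₂E₂ = 226800000 N, ΣAE = 238400000 N.
σ₁ = P·E₁/ΣAE = 64500·11200/238400000 = 3.03 MPa.

3.03 MPa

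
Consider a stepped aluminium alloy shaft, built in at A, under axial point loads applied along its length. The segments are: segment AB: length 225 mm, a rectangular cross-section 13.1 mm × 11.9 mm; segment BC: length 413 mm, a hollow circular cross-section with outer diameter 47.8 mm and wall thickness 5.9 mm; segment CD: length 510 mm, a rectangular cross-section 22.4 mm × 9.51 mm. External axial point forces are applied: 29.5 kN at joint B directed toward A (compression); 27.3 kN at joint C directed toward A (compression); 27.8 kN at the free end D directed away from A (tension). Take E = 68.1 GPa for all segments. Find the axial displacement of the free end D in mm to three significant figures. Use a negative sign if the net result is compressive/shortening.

0.367 mm

Internal axial forces (sectioning from the free end, tension +): N_CD = 27.8 kN, N_BC = 0.5 kN, N_AB = -29 kN.
A_AB = 155.9 mm².
A_BC = 776.6 mm².
A_CD = 213 mm².
δ_AB = -29000·225/(155.9·68100) = -0.6146 mm
δ_BC = 500·413/(776.6·68100) = 0.003904 mm
δ_CD = 27800·510/(213·68100) = 0.9773 mm
δ = Σδ_i = 0.3666 mm.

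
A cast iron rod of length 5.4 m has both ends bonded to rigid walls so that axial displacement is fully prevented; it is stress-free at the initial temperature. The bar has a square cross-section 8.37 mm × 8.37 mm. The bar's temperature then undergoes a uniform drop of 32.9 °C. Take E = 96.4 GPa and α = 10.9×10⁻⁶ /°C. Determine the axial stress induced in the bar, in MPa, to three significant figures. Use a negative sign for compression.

34.6 MPa

Free thermal expansion αLΔT = 10.9e-6 · 5400 · -32.9 = -1.936 mm.
The walls impose strain ε = −(-1.936)/5400 = 3.5861e-04; σ = Eε = 96400 · 3.5861e-04 = 34.57 MPa.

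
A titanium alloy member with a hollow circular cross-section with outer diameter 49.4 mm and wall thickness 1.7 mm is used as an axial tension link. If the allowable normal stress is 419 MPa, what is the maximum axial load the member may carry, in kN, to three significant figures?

107 kN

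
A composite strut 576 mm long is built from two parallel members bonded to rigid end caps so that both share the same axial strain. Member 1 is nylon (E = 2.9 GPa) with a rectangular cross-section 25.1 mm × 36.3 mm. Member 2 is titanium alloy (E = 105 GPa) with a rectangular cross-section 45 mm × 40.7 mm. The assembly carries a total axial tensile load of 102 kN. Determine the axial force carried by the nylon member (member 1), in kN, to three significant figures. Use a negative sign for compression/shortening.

1.38 kN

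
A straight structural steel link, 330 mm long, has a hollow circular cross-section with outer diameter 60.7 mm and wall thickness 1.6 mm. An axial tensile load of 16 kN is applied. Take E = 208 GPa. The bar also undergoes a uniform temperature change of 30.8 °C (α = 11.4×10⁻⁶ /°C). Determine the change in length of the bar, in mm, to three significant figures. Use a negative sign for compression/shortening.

A = 297.1 mm².
δ_mech = NL/(AE) = 16000·330/(297.1·208000) = 0.08545 mm.
δ_thermal = αLΔT = 11.4e-6·330·30.8 = 0.1159 mm.
δ = δ_mech + δ_thermal = 0.2013 mm.

0.201 mm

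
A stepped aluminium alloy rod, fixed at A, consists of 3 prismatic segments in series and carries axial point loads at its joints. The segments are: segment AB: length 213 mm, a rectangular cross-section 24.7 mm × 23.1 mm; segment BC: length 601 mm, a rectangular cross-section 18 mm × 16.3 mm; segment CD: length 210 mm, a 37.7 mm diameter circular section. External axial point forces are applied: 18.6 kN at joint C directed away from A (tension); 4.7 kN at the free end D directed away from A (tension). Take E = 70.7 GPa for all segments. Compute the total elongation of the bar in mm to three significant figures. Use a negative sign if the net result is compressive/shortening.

Internal axial forces (sectioning from the free end, tension +): N_CD = 4.7 kN, N_BC = 23.3 kN, N_AB = 23.3 kN.
A_AB = 570.6 mm².
A_BC = 293.4 mm².
A_CD = 1116 mm².
δ_AB = 23300·213/(570.6·70700) = 0.123 mm
δ_BC = 23300·601/(293.4·70700) = 0.6751 mm
δ_CD = 4700·210/(1116·70700) = 0.01251 mm
δ = Σδ_i = 0.8106 mm.

0.811 mm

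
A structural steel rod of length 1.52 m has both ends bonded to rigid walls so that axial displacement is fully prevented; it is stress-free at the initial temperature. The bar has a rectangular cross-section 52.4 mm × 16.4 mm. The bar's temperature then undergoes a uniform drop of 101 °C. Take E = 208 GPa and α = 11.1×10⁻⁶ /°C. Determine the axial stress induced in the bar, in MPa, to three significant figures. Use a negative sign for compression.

Free thermal expansion αLΔT = 11.1e-6 · 1520 · -101 = -1.704 mm.
The walls impose strain ε = −(-1.704)/1520 = 1.1211e-03; σ = Eε = 208000 · 1.1211e-03 = 233.2 MPa.

233 MPa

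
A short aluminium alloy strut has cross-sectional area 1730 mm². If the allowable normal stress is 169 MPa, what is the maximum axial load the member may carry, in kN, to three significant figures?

292 kN

P_max = σ_allow · A = 169 · 1730 = 292400 N = 292.4 kN.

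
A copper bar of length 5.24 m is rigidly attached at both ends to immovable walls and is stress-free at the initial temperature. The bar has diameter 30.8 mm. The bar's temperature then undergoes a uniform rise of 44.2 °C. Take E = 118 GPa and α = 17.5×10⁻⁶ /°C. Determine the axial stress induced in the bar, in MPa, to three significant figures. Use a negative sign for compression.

-91.3 MPa

Free thermal expansion αLΔT = 17.5e-6 · 5240 · 44.2 = 4.053 mm.
The walls impose strain ε = −(4.053)/5240 = -7.7350e-04; σ = Eε = 118000 · -7.7350e-04 = -91.27 MPa.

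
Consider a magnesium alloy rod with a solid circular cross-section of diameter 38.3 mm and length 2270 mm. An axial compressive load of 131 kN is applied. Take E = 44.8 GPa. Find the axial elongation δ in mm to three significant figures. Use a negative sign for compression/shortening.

A = 1152 mm².
δ_mech = NL/(AE) = -131000·2270/(1152·44800) = -5.761 mm.

-5.76 mm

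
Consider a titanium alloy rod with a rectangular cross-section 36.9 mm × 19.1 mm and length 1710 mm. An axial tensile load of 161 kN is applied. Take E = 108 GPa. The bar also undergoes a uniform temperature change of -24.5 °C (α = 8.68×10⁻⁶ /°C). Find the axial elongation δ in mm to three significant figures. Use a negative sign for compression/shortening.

A = 704.8 mm².
δ_mech = NL/(AE) = 161000·1710/(704.8·108000) = 3.617 mm.
δ_thermal = αLΔT = 8.68e-6·1710·-24.5 = -0.3636 mm.
δ = δ_mech + δ_thermal = 3.253 mm.

3.25 mm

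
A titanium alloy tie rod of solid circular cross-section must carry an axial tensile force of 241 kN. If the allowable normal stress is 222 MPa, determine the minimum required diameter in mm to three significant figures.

37.2 mm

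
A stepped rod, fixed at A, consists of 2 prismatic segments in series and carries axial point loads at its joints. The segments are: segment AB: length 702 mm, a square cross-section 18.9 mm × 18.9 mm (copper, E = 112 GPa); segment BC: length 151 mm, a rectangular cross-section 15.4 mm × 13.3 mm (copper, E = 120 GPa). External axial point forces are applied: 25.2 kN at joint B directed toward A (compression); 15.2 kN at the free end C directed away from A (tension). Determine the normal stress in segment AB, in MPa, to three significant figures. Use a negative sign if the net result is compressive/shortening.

-28.0 MPa

Internal axial forces (sectioning from the free end, tension +): N_BC = 15.2 kN, N_AB = -10 kN.
A_AB = 357.2 mm².
σ_AB = N_AB/A_AB = -10000/357.2 = -27.99 MPa.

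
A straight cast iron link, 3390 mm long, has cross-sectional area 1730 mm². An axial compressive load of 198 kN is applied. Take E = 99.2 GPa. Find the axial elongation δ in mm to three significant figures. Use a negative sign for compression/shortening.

δ_mech = NL/(AE) = -198000·3390/(1730·99200) = -3.911 mm.

-3.91 mm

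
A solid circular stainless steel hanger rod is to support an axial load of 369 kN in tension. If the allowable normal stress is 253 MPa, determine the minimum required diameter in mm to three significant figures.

43.1 mm

Required area A ≥ P/σ_allow = 369000/253 = 1458 mm².
For a solid circular section, d ≥ √(4A/π) = 43.09 mm.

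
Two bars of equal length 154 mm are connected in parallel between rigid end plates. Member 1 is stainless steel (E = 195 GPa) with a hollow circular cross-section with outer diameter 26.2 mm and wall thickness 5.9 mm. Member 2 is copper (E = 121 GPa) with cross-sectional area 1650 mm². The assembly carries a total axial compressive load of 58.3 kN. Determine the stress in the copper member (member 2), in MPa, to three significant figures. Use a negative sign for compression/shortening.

-25.8 MPa

A_1 = 376.3 mm².
Equal strain + equilibrium ⇒ each member carries load in proportion to AE: A₁E₁ = 73370000 N, A₂E₂ = 199600000 N, ΣAE = 273000000 N.
σ₂ = P·E₂/ΣAE = -58300·121000/273000000 = -25.84 MPa.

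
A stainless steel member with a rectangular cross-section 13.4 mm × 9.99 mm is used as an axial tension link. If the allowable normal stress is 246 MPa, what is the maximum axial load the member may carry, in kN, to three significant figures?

32.9 kN

A = 133.9 mm².
P_max = σ_allow · A = 246 · 133.9 = 32930 N = 32.93 kN.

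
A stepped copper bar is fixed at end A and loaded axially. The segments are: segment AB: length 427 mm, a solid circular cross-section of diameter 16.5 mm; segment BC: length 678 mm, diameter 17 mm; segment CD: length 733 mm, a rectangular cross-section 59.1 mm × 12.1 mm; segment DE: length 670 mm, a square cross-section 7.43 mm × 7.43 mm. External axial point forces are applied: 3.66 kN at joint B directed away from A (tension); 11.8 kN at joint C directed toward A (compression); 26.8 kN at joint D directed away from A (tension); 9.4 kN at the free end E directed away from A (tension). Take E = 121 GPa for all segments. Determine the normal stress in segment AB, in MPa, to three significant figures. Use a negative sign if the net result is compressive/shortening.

Internal axial forces (sectioning from the free end, tension +): N_DE = 9.4 kN, N_CD = 36.2 kN, N_BC = 24.4 kN, N_AB = 28.06 kN.
A_AB = 213.8 mm².
σ_AB = N_AB/A_AB = 28060/213.8 = 131.2 MPa.

131 MPa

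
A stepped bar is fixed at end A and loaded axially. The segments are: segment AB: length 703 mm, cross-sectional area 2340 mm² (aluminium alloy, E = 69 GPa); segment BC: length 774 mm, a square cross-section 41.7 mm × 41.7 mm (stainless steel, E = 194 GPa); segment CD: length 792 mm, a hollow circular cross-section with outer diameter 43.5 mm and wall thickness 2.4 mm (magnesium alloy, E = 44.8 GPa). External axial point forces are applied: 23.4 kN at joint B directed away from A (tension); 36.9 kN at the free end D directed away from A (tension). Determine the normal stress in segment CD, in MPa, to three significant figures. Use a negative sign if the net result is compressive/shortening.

Internal axial forces (sectioning from the free end, tension +): N_CD = 36.9 kN, N_BC = 36.9 kN, N_AB = 60.3 kN.
A_CD = 309.9 mm².
σ_CD = N_CD/A_CD = 36900/309.9 = 119.1 MPa.

119 MPa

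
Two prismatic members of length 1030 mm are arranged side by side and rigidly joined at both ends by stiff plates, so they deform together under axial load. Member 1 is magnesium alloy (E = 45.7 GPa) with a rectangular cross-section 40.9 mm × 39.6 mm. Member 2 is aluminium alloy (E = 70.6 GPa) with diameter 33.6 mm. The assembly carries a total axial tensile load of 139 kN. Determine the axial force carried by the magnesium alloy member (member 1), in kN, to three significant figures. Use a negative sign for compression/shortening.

A_1 = 1620 mm².
A_2 = 886.7 mm².
Equal strain + equilibrium ⇒ each member carries load in proportion to AE: A₁E₁ = 74020000 N, A₂E₂ = 62600000 N, ΣAE = 136600000 N.
F₁ = P·A₁E₁/ΣAE = 139000·74020000/136600000 = 75310 N.

75.3 kN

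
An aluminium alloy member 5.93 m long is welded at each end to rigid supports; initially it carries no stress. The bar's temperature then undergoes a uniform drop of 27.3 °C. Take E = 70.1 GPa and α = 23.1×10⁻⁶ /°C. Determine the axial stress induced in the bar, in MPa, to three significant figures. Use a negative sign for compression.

Free thermal expansion αLΔT = 23.1e-6 · 5930 · -27.3 = -3.74 mm.
The walls impose strain ε = −(-3.74)/5930 = 6.3063e-04; σ = Eε = 70100 · 6.3063e-04 = 44.21 MPa.

44.2 MPa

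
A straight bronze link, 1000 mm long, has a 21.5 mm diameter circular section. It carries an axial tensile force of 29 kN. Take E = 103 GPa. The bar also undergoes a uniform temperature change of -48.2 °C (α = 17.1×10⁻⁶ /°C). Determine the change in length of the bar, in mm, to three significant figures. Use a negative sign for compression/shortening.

-0.0487 mm

A = 363.1 mm².
δ_mech = NL/(AE) = 29000·1000/(363.1·103000) = 0.7755 mm.
δ_thermal = αLΔT = 17.1e-6·1000·-48.2 = -0.8242 mm.
δ = δ_mech + δ_thermal = -0.0487 mm.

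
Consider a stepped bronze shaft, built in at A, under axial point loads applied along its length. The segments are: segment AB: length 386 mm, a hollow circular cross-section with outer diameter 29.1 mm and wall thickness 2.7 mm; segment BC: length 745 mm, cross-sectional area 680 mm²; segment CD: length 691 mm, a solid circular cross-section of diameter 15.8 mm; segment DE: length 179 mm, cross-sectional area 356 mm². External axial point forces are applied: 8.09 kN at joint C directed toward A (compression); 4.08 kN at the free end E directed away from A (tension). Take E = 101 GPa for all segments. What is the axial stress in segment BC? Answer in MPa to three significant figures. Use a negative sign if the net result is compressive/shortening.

-5.90 MPa

Internal axial forces (sectioning from the free end, tension +): N_DE = 4.08 kN, N_CD = 4.08 kN, N_BC = -4.01 kN, N_AB = -4.01 kN.
σ_BC = N_BC/A_BC = -4010/680 = -5.897 MPa.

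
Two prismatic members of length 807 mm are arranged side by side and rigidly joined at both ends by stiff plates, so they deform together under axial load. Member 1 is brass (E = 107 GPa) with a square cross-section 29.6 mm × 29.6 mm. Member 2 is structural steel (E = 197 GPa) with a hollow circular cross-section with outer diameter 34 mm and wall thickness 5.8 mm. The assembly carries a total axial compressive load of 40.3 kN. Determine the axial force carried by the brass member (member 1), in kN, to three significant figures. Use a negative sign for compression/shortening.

-19.4 kN

A_1 = 876.2 mm².
A_2 = 513.8 mm².
Equal strain + equilibrium ⇒ each member carries load in proportion to AE: A₁E₁ = 93750000 N, A₂E₂ = 101200000 N, ΣAE = 195000000 N.
F₁ = P·A₁E₁/ΣAE = -40300·93750000/195000000 = -19380 N.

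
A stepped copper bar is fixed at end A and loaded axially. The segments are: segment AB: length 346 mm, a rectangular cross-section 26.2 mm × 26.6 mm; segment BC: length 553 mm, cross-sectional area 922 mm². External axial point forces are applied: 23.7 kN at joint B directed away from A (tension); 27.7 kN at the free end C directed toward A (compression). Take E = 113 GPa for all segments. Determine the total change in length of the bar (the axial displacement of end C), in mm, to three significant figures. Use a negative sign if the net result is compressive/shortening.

Internal axial forces (sectioning from the free end, tension +): N_BC = -27.7 kN, N_AB = -4 kN.
A_AB = 696.9 mm².
δ_AB = -4000·346/(696.9·113000) = -0.01757 mm
δ_BC = -27700·553/(922·113000) = -0.147 mm
δ = Σδ_i = -0.1646 mm.

-0.165 mm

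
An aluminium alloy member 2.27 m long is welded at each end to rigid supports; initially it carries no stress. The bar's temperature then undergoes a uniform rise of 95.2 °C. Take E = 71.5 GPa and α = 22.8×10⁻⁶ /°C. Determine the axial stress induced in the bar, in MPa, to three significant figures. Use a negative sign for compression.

Free thermal expansion αLΔT = 22.8e-6 · 2270 · 95.2 = 4.927 mm.
The walls impose strain ε = −(4.927)/2270 = -2.1706e-03; σ = Eε = 71500 · -2.1706e-03 = -155.2 MPa.

-155 MPa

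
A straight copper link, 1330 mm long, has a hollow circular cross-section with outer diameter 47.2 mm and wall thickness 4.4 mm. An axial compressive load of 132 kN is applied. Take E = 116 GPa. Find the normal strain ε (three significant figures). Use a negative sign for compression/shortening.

-0.00192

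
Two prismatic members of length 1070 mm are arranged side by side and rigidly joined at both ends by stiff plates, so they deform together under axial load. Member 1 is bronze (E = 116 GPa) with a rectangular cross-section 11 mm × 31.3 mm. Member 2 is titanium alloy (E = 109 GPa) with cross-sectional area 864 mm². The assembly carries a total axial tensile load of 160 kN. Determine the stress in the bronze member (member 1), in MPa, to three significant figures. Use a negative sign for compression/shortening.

138 MPa

A_1 = 344.3 mm².
Equal strain + equilibrium ⇒ each member carries load in proportion to AE: A₁E₁ = 39940000 N, A₂E₂ = 94180000 N, ΣAE = 134100000 N.
σ₁ = P·E₁/ΣAE = 160000·116000/134100000 = 138.4 MPa.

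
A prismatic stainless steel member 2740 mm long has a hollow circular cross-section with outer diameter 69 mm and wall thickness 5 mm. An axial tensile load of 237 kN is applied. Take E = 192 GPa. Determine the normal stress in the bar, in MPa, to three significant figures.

236 MPa

A = 1005 mm².
σ = N/A = 237000/1005 = 235.7 MPa.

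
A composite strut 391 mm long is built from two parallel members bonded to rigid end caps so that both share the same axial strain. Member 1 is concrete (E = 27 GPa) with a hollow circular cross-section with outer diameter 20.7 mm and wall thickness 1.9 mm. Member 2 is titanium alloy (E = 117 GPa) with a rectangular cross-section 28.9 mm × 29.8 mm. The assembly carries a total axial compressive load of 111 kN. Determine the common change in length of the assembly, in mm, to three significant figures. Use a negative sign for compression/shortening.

-0.418 mm

A_1 = 112.2 mm².
A_2 = 861.2 mm².
Equal strain + equilibrium ⇒ each member carries load in proportion to AE: A₁E₁ = 3030000 N, A₂E₂ = 100800000 N, ΣAE = 103800000 N.
δ = PL/ΣAE = -111000·391/103800000 = -0.4182 mm.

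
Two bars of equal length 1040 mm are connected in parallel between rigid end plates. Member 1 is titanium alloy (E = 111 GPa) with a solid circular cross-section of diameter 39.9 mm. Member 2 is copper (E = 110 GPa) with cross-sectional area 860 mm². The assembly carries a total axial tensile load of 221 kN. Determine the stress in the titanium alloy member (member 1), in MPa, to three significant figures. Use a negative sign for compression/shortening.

105 MPa

A_1 = 1250 mm².
Equal strain + equilibrium ⇒ each member carries load in proportion to AE: A₁E₁ = 138800000 N, A₂E₂ = 94600000 N, ΣAE = 233400000 N.
σ₁ = P·E₁/ΣAE = 221000·111000/233400000 = 105.1 MPa.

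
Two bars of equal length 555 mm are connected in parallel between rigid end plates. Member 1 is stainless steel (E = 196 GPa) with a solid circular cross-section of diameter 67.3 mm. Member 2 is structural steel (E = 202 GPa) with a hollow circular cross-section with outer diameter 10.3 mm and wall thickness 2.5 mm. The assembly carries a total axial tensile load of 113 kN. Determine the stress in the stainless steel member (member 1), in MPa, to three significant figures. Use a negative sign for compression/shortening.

31.2 MPa

A_1 = 3557 mm².
A_2 = 61.26 mm².
Equal strain + equilibrium ⇒ each member carries load in proportion to AE: A₁E₁ = 697200000 N, A₂E₂ = 12370000 N, ΣAE = 709600000 N.
σ₁ = P·E₁/ΣAE = 113000·196000/709600000 = 31.21 MPa.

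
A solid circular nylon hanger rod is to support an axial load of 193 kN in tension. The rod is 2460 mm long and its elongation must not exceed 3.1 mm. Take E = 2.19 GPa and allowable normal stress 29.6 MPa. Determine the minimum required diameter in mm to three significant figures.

298 mm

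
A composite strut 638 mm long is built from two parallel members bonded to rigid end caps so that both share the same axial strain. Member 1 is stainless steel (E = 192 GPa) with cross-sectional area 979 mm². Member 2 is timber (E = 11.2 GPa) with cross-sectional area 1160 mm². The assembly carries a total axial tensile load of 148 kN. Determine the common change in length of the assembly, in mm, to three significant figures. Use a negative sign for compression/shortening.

0.470 mm

Equal strain + equilibrium ⇒ each member carries load in proportion to AE: A₁E₁ = 188000000 N, A₂E₂ = 12990000 N, ΣAE = 201000000 N.
δ = PL/ΣAE = 148000·638/201000000 = 0.4699 mm.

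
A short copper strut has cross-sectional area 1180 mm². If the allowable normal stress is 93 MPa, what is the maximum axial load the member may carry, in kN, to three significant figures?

P_max = σ_allow · A = 93 · 1180 = 109700 N = 109.7 kN.

110 kN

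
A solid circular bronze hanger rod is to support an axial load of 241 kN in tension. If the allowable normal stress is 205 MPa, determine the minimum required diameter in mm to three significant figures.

38.7 mm

Required area A ≥ P/σ_allow = 241000/205 = 1176 mm².
For a solid circular section, d ≥ √(4A/π) = 38.69 mm.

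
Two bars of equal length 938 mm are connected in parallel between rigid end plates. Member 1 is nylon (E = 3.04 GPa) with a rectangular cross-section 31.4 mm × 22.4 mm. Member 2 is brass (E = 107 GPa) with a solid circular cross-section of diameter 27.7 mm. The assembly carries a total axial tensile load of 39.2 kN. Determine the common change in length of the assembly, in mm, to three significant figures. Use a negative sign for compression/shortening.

A_1 = 703.4 mm².
A_2 = 602.6 mm².
Equal strain + equilibrium ⇒ each member carries load in proportion to AE: A₁E₁ = 2138000 N, A₂E₂ = 64480000 N, ΣAE = 66620000 N.
δ = PL/ΣAE = 39200·938/66620000 = 0.5519 mm.

0.552 mm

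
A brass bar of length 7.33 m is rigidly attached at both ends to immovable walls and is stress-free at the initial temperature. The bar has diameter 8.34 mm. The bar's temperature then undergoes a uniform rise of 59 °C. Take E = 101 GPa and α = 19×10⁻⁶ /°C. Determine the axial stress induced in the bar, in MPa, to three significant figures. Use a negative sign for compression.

-113 MPa

Free thermal expansion αLΔT = 19e-6 · 7330 · 59 = 8.217 mm.
The walls impose strain ε = −(8.217)/7330 = -1.1210e-03; σ = Eε = 101000 · -1.1210e-03 = -113.2 MPa.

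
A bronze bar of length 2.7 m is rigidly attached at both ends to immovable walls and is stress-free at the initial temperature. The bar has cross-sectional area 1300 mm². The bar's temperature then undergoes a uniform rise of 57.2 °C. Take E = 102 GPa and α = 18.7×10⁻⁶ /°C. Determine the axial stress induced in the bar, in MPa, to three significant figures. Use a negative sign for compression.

-109 MPa

Free thermal expansion αLΔT = 18.7e-6 · 2700 · 57.2 = 2.888 mm.
The walls impose strain ε = −(2.888)/2700 = -1.0696e-03; σ = Eε = 102000 · -1.0696e-03 = -109.1 MPa.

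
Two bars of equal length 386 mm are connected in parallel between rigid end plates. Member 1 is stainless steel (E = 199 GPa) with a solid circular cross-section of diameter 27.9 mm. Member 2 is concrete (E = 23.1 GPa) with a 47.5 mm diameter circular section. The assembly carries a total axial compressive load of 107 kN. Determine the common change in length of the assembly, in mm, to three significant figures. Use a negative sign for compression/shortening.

A_1 = 611.4 mm².
A_2 = 1772 mm².
Equal strain + equilibrium ⇒ each member carries load in proportion to AE: A₁E₁ = 121700000 N, A₂E₂ = 40930000 N, ΣAE = 162600000 N.
δ = PL/ΣAE = -107000·386/162600000 = -0.254 mm.

-0.254 mm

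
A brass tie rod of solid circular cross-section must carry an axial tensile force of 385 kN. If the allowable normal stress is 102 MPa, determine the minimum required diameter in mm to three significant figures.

Required area A ≥ P/σ_allow = 385000/102 = 3775 mm².
For a solid circular section, d ≥ √(4A/π) = 69.32 mm.

69.3 mm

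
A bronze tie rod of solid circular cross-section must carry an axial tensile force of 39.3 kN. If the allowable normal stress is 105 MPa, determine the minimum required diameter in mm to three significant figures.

Required area A ≥ P/σ_allow = 39300/105 = 374.3 mm².
For a solid circular section, d ≥ √(4A/π) = 21.83 mm.

21.8 mm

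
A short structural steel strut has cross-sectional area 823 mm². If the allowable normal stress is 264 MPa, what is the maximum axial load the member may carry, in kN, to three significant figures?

P_max = σ_allow · A = 264 · 823 = 217300 N = 217.3 kN.

217 kN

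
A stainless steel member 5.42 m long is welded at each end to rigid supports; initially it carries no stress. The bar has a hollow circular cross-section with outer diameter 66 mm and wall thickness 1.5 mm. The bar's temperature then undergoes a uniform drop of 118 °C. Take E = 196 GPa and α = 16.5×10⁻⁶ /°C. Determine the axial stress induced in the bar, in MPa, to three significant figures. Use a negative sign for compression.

382 MPa

Free thermal expansion αLΔT = 16.5e-6 · 5420 · -118 = -10.55 mm.
The walls impose strain ε = −(-10.55)/5420 = 1.9470e-03; σ = Eε = 196000 · 1.9470e-03 = 381.6 MPa.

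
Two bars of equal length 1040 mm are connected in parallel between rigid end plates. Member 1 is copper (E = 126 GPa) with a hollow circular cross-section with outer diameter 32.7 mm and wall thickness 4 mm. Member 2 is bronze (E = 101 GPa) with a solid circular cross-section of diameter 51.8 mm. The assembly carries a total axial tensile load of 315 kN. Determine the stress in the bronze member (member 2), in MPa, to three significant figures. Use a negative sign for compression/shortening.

123 MPa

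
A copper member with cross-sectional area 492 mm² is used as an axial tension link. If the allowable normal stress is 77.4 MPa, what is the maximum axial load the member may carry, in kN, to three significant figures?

38.1 kN

P_max = σ_allow · A = 77.4 · 492 = 38080 N = 38.08 kN.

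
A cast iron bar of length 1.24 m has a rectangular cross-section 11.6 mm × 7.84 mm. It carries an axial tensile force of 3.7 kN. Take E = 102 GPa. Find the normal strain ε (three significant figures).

A = 90.94 mm².
σ = N/A = 40.68 MPa; ε = σ/E = 40.68/102000 = 3.989e-04.

3.99e-04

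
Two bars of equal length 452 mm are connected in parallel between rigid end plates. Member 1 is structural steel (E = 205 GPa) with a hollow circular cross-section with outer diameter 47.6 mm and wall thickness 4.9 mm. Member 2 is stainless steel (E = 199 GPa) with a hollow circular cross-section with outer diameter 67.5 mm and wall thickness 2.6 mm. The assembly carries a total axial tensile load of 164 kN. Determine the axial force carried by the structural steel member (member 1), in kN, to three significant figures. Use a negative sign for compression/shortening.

92.0 kN

A_1 = 657.3 mm².
A_2 = 530.1 mm².
Equal strain + equilibrium ⇒ each member carries load in proportion to AE: A₁E₁ = 134700000 N, A₂E₂ = 105500000 N, ΣAE = 240200000 N.
F₁ = P·A₁E₁/ΣAE = 164000·134700000/240200000 = 91990 N.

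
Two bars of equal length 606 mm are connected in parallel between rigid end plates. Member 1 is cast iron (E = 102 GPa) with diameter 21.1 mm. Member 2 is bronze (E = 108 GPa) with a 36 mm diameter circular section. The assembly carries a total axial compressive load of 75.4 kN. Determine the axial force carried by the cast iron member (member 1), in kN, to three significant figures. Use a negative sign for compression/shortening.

-18.5 kN

A_1 = 349.7 mm².
A_2 = 1018 mm².
Equal strain + equilibrium ⇒ each member carries load in proportion to AE: A₁E₁ = 35670000 N, A₂E₂ = 109900000 N, ΣAE = 145600000 N.
F₁ = P·A₁E₁/ΣAE = -75400·35670000/145600000 = -18470 N.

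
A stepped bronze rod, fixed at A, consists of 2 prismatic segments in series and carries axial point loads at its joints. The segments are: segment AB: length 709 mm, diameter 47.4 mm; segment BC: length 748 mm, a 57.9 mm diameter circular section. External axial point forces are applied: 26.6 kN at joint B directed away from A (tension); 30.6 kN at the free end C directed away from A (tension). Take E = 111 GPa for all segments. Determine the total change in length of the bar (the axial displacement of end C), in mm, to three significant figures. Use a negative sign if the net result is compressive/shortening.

0.285 mm

Internal axial forces (sectioning from the free end, tension +): N_BC = 30.6 kN, N_AB = 57.2 kN.
A_AB = 1765 mm².
A_BC = 2633 mm².
δ_AB = 57200·709/(1765·111000) = 0.207 mm
δ_BC = 30600·748/(2633·111000) = 0.07832 mm
δ = Σδ_i = 0.2854 mm.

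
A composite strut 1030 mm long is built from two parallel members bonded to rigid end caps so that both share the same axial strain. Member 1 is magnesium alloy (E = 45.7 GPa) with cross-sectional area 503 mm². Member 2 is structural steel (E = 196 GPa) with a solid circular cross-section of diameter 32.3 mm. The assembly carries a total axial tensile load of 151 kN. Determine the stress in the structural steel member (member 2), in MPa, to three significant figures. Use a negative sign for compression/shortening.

161 MPa

A_2 = 819.4 mm².
Equal strain + equilibrium ⇒ each member carries load in proportion to AE: A₁E₁ = 22990000 N, A₂E₂ = 160600000 N, ΣAE = 183600000 N.
σ₂ = P·E₂/ΣAE = 151000·196000/183600000 = 161.2 MPa.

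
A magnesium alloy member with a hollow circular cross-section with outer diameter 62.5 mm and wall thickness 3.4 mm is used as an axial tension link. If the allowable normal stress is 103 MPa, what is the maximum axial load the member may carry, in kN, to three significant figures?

65.0 kN

A = 631.3 mm².
P_max = σ_allow · A = 103 · 631.3 = 65020 N = 65.02 kN.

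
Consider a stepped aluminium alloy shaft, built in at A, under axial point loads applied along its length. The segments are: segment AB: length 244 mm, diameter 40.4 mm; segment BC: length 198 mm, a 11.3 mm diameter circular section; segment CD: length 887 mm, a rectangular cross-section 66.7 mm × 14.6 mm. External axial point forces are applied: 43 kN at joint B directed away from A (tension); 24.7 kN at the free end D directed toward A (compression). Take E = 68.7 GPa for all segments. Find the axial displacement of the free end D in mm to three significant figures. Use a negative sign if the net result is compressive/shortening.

-0.987 mm

Internal axial forces (sectioning from the free end, tension +): N_CD = -24.7 kN, N_BC = -24.7 kN, N_AB = 18.3 kN.
A_AB = 1282 mm².
A_BC = 100.3 mm².
A_CD = 973.8 mm².
δ_AB = 18300·244/(1282·68700) = 0.0507 mm
δ_BC = -24700·198/(100.3·68700) = -0.7098 mm
δ_CD = -24700·887/(973.8·68700) = -0.3275 mm
δ = Σδ_i = -0.9866 mm.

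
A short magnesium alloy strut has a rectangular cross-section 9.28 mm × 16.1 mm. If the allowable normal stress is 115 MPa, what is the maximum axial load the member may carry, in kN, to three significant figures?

17.2 kN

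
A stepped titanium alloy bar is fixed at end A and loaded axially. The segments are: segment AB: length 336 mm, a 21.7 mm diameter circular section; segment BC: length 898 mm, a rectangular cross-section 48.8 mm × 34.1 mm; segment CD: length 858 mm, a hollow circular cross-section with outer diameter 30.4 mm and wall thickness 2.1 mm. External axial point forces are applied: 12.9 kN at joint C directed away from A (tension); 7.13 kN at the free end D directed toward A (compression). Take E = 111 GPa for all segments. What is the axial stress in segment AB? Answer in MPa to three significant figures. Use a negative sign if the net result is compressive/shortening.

15.6 MPa

Internal axial forces (sectioning from the free end, tension +): N_CD = -7.13 kN, N_BC = 5.77 kN, N_AB = 5.77 kN.
A_AB = 369.8 mm².
σ_AB = N_AB/A_AB = 5770/369.8 = 15.6 MPa.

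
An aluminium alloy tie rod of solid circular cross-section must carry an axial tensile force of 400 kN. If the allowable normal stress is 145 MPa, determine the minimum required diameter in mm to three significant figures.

59.3 mm

Required area A ≥ P/σ_allow = 400000/145 = 2759 mm².
For a solid circular section, d ≥ √(4A/π) = 59.27 mm.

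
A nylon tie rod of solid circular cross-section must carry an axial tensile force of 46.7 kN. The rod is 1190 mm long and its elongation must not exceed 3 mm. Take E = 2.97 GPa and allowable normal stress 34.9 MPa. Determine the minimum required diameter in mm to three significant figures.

89.1 mm

Required area A ≥ P/σ_allow = 46700/34.9 = 1338 mm².
For a solid circular section, d ≥ √(4A/π) = 41.28 mm.
Elongation limit: A ≥ PL/(Eδ_allow) = 46700·1190/(2970·3) = 6237 mm² ⇒ d ≥ 89.11 mm.
The elongation limit governs.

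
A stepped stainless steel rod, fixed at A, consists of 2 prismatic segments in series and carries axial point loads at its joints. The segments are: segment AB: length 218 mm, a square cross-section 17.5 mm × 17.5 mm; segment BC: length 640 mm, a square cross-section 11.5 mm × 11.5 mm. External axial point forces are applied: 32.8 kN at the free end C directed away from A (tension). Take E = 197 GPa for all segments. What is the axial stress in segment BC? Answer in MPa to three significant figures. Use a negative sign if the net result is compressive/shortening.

Internal axial forces (sectioning from the free end, tension +): N_BC = 32.8 kN, N_AB = 32.8 kN.
A_BC = 132.2 mm².
σ_BC = N_BC/A_BC = 32800/132.2 = 248 MPa.

248 MPa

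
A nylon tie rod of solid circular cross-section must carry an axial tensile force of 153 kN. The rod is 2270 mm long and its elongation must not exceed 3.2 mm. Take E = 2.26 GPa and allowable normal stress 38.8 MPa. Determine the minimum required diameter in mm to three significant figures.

247 mm

Required area A ≥ P/σ_allow = 153000/38.8 = 3943 mm².
For a solid circular section, d ≥ √(4A/π) = 70.86 mm.
Elongation limit: A ≥ PL/(Eδ_allow) = 153000·2270/(2260·3.2) = 48020 mm² ⇒ d ≥ 247.3 mm.
The elongation limit governs.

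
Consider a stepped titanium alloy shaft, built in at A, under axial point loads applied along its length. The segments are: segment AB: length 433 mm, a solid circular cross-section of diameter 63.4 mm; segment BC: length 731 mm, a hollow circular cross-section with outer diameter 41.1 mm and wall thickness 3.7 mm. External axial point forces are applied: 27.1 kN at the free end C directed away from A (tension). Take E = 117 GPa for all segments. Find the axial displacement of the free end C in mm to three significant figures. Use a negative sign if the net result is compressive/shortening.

0.421 mm

Internal axial forces (sectioning from the free end, tension +): N_BC = 27.1 kN, N_AB = 27.1 kN.
A_AB = 3157 mm².
A_BC = 434.7 mm².
δ_AB = 27100·433/(3157·117000) = 0.03177 mm
δ_BC = 27100·731/(434.7·117000) = 0.3895 mm
δ = Σδ_i = 0.4212 mm.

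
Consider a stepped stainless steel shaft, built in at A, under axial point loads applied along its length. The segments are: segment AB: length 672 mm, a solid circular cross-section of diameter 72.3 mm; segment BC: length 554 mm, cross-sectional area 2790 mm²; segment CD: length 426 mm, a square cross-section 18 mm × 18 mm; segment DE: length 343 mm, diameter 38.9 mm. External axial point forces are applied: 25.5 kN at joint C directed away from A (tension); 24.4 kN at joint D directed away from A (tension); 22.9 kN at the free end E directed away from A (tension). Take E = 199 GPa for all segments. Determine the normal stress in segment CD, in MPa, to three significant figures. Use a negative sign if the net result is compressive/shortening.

Internal axial forces (sectioning from the free end, tension +): N_DE = 22.9 kN, N_CD = 47.3 kN, N_BC = 72.8 kN, N_AB = 72.8 kN.
A_CD = 324 mm².
σ_CD = N_CD/A_CD = 47300/324 = 146 MPa.

146 MPa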